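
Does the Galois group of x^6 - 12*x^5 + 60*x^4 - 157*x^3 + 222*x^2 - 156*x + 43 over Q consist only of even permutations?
No

The polynomial is irreducible of degree 6 over Q. Its discriminant is -177147, which is not a perfect square. A Galois group lies in the alternating group exactly when the discriminant is a square in Q, so the Galois group (C_3 x S_3) is not contained in A_6.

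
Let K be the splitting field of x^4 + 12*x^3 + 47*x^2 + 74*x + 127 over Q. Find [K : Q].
24

The degree of the splitting field over Q equals the order of the Galois group, so first determine the group. The polynomial is an irreducible quartic over Q and its discriminant is 109659856, which is not a perfect square, so the Galois group is not contained in A_4. The resolvent cubic y^3 - 47*y^2 + 380*y + 112 is irreducible over Q. An irreducible resolvent with non-square discriminant gives S_4. The Galois group S_4 (4T5) has order 24, so the splitting field has degree 24 over Q.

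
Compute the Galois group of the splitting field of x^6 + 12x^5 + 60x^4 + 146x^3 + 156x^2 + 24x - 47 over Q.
D_6

The polynomial f is an irreducible sextic over Q, so G = Gal(f/Q) is one of the 16 transitive subgroups 6T1, ..., 6T16 of S_6. The discriminant of f is 5159780352, which is not a perfect square, so G is not contained in A_6. The transitive groups of degree 6 not contained in A_6 are: C_6 (6T1, order 6), S_3 (6T2, order 6), D_6 (6T3, order 12), C_3 x S_3 (6T5, order 18), A_4 x C_2 (6T6, order 24), S_4 (6T8, order 24), S_3 x S_3 (6T9, order 36), S_4 x C_2 (6T11, order 48), (S_3 x S_3) : C_2 (6T13, order 72), PGL(2,5) (6T14, order 120), S_6 (6T16, order 720). By Dedekind's theorem, for a prime p not dividing disc(f) the degrees of the irreducible factors of f mod p form the cycle type of an element of G. Factoring f modulo the 79 such primes p <= 419 (skipping 2, 3, which divide the discriminant), each new pattern first appears at: mod 5: f = (x^6 + 2x^5 + x^3 + x^2 + 4x + 3), pattern 6; mod 7: f = (x^2 + 4x + 1)(x^2 + 4x + 5)(x^2 + 4x + 6), pattern 2+2+2; mod 11: f = (x + 9)(x + 10)(x^2 + 7x + 8)(x^2 + 8x + 6), pattern 2+2+1+1; mod 13: f = (x^3 + 6x^2 + 12x + 4)(x^3 + 6x^2 + 12x + 11), pattern 3+3; mod 97: f = (x + 11)(x + 26)(x + 49)(x + 56)(x + 66)(x + 95), pattern 1+1+1+1+1+1. No other pattern occurs in this range, so the set of observed cycle types is {6, 2+2+2, 2+2+1+1, 3+3, 1+1+1+1+1+1}. The candidates containing elements of all these cycle types are D_6 (6T3) of order 12, A_4 x C_2 (6T6) of order 24, S_3 x S_3 (6T9) of order 36, S_4 x C_2 (6T11) of order 48, (S_3 x S_3) : C_2 (6T13) of order 72, PGL(2,5) (6T14) of order 120, S_6 (6T16) of order 720; the others are excluded. The observed types are precisely the cycle types that occur in D_6 (6T3). Each of the other remaining candidates has further cycle types, and by the Chebotarev density theorem the matching factorization patterns would occur for a proportion of primes equal to their share of the group: A_4 x C_2 (6T6) additionally contains elements of type 2+1+1+1+1 (3 of its 24 elements, about 12% of primes); S_3 x S_3 (6T9) additionally contains elements of type 3+1+1+1 (4 of its 36 elements, about 11% of primes); S_4 x C_2 (6T11) additionally contains elements of type 4+2, 4+1+1, 2+1+1+1+1 (15 of its 48 elements, about 31% of primes); (S_3 x S_3) : C_2 (6T13) additionally contains elements of type 4+2, 3+2+1, 3+1+1+1, 2+1+1+1+1 (40 of its 72 elements, about 56% of primes); PGL(2,5) (6T14) additionally contains elements of type 5+1, 4+1+1 (54 of its 120 elements, about 45% of primes); S_6 (6T16) additionally contains elements of type 5+1, 4+2, 4+1+1, 3+2+1, 3+1+1+1, 2+1+1+1+1 (499 of its 720 elements, about 69% of primes). None of the 79 primes tested shows any such pattern (for each of these groups the chance of that is below 10^-4), which rules them out. Hence G = D_6 (6T3), of order 12.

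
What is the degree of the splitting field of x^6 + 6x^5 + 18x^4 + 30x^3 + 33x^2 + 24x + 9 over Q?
The degree of the splitting field over Q equals the order of the Galois group, so first determine the group. The polynomial f is an irreducible sextic over Q, so G = Gal(f/Q) is one of the 16 transitive subgroups 6T1, ..., 6T16 of S_6. The discriminant of f is -16003008, which is not a perfect square, so G is not contained in A_6. The transitive groups of degree 6 not contained in A_6 are: C_6 (6T1, order 6), S_3 (6T2, order 6), D_6 (6T3, order 12), C_3 x S_3 (6T5, order 18), A_4 x C_2 (6T6, order 24), S_4 (6T8, order 24), S_3 x S_3 (6T9, order 36), S_4 x C_2 (6T11, order 48), (S_3 x S_3) : C_2 (6T13, order 72), PGL(2,5) (6T14, order 120), S_6 (6T16, order 720). By Dedekind's theorem, for a prime p not dividing disc(f) the degrees of the irreducible factors of f mod p form the cycle type of an element of G. Factoring f modulo the 21 such primes p <= 89 (skipping 2, 3, 7, which divide the discriminant), each new pattern first appears at: mod 5: f = (x^6 + x^5 + 3x^4 + 3x^2 + 4x + 4), pattern 6; mod 11: f = (x + 10)(x^5 + 7x^4 + 3x^3 + 2), pattern 5+1; mod 13: f = (x + 2)(x + 6)(x^4 + 11x^3 + 9x^2 + 8x + 4), pattern 4+1+1; mod 23: f = (x + 4)(x + 8)(x^2 + 7x + 8)(x^2 + 10x + 3), pattern 2+2+1+1; mod 43: f = (x^3 + 22x^2 + 20x + 21)(x^3 + 27x^2 + 6x + 25), pattern 3+3; mod 61: f = (x^2 + 34x + 5)(x^2 + 45x + 56)(x^2 + 49x + 46), pattern 2+2+2. No other pattern occurs in this range, so the set of observed cycle types is {6, 5+1, 4+1+1, 2+2+1+1, 3+3, 2+2+2}. The candidates containing elements of all these cycle types are PGL(2,5) (6T14) of order 120, S_6 (6T16) of order 720; the others are excluded. The observed types are precisely the cycle types that occur in PGL(2,5) (6T14) (apart from the identity). Each of the other remaining candidates has further cycle types, and by the Chebotarev density theorem the matching factorization patterns would occur for a proportion of primes equal to their share of the group: S_6 (6T16) additionally contains elements of type 4+2, 3+2+1, 3+1+1+1, 2+1+1+1+1 (265 of its 720 elements, about 37% of primes). None of the 21 primes tested shows any such pattern (for each of these groups the chance of that is below 10^-4), which rules them out. Hence G = PGL(2,5) (6T14), of order 120. The Galois group PGL(2,5) (6T14) has order 120, so the splitting field has degree 120 over Q.

120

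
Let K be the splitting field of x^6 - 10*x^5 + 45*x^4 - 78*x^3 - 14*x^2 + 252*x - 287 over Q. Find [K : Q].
12

The degree of the splitting field over Q equals the order of the Galois group, so first determine the group. The polynomial f is an irreducible sextic over Q, so G = Gal(f/Q) is one of the 16 transitive subgroups 6T1, ..., 6T16 of S_6. The discriminant of f is 5729525925351424 = 75693632^2, a perfect square, so G is contained in A_6. The transitive groups of degree 6 contained in A_6 are: A_4 (6T4, order 12), S_4 (6T7, order 24), (C_3 x C_3) : C_4 (6T10, order 36), PSL(2,5) (6T12, order 60), A_6 (6T15, order 360). By Dedekind's theorem, for a prime p not dividing disc(f) the degrees of the irreducible factors of f mod p form the cycle type of an element of G. Factoring f modulo the 33 such primes p <= 149 (skipping 2, 7, which divide the discriminant), each new pattern first appears at: mod 3: f = (x^3 + 2x + 1)(x^3 + 2x^2 + x + 1), pattern 3+3; mod 13: f = (x + 7)(x + 12)(x^2 + 2x + 6)(x^2 + 8x + 9), pattern 2+2+1+1. No other pattern occurs in this range, so the set of observed cycle types is {3+3, 2+2+1+1}. The candidates containing elements of all these cycle types are A_4 (6T4) of order 12, S_4 (6T7) of order 24, (C_3 x C_3) : C_4 (6T10) of order 36, PSL(2,5) (6T12) of order 60, A_6 (6T15) of order 360; the others are excluded. The observed types are precisely the cycle types that occur in A_4 (6T4) (apart from the identity). Each of the other remaining candidates has further cycle types, and by the Chebotarev density theorem the matching factorization patterns would occur for a proportion of primes equal to their share of the group: S_4 (6T7) additionally contains elements of type 4+2 (6 of its 24 elements, about 25% of primes); (C_3 x C_3) : C_4 (6T10) additionally contains elements of type 4+2, 3+1+1+1 (22 of its 36 elements, about 61% of primes); PSL(2,5) (6T12) additionally contains elements of type 5+1 (24 of its 60 elements, about 40% of primes); A_6 (6T15) additionally contains elements of type 5+1, 4+2, 3+1+1+1 (274 of its 360 elements, about 76% of primes). None of the 33 primes tested shows any such pattern (for each of these groups the chance of that is below 10^-4), which rules them out. Hence G = A_4 (6T4), of order 12. The Galois group A_4 (6T4) has order 12, so the splitting field has degree 12 over Q.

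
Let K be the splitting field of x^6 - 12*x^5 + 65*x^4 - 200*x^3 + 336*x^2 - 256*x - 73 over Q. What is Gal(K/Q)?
6T7: S_4

The polynomial f is an irreducible sextic over Q, so G = Gal(f/Q) is one of the 16 transitive subgroups 6T1, ..., 6T16 of S_6. The discriminant of f is 108958087744 = 330088^2, a perfect square, so G is contained in A_6. The transitive groups of degree 6 contained in A_6 are: A_4 (6T4, order 12), S_4 (6T7, order 24), (C_3 x C_3) : C_4 (6T10, order 36), PSL(2,5) (6T12, order 60), A_6 (6T15, order 360). By Dedekind's theorem, for a prime p not dividing disc(f) the degrees of the irreducible factors of f mod p form the cycle type of an element of G. Factoring f modulo the 79 such primes p <= 421 (skipping 2, 11, 31, which divide the discriminant), each new pattern first appears at: mod 3: f = (x^2 + 2x + 2)(x^4 + x^3 + x^2 + 1), pattern 4+2; mod 5: f = (x^3 + x + 4)(x^3 + 3x^2 + 4x + 3), pattern 3+3; mod 37: f = (x + 11)(x + 22)(x^2 + 5x + 21)(x^2 + 24x + 20), pattern 2+2+1+1; mod 67: f = (x + 10)(x + 11)(x + 31)(x + 32)(x + 52)(x + 53), pattern 1+1+1+1+1+1. No other pattern occurs in this range, so the set of observed cycle types is {4+2, 3+3, 2+2+1+1, 1+1+1+1+1+1}. The candidates containing elements of all these cycle types are S_4 (6T7) of order 24, (C_3 x C_3) : C_4 (6T10) of order 36, A_6 (6T15) of order 360; the others are excluded. The observed types are precisely the cycle types that occur in S_4 (6T7). Each of the other remaining candidates has further cycle types, and by the Chebotarev density theorem the matching factorization patterns would occur for a proportion of primes equal to their share of the group: (C_3 x C_3) : C_4 (6T10) additionally contains elements of type 3+1+1+1 (4 of its 36 elements, about 11% of primes); A_6 (6T15) additionally contains elements of type 5+1, 3+1+1+1 (184 of its 360 elements, about 51% of primes). None of the 79 primes tested shows any such pattern (for each of these groups the chance of that is below 10^-4), which rules them out. Hence G = S_4 (6T7), of order 24.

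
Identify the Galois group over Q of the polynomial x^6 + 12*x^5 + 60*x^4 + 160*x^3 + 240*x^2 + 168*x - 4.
The polynomial f is an irreducible sextic over Q, so G = Gal(f/Q) is one of the 16 transitive subgroups 6T1, ..., 6T16 of S_6. The discriminant of f is 746496000000 = 864000^2, a perfect square, so G is contained in A_6. The transitive groups of degree 6 contained in A_6 are: A_4 (6T4, order 12), S_4 (6T7, order 24), (C_3 x C_3) : C_4 (6T10, order 36), PSL(2,5) (6T12, order 60), A_6 (6T15, order 360). By Dedekind's theorem, for a prime p not dividing disc(f) the degrees of the irreducible factors of f mod p form the cycle type of an element of G. Factoring f modulo the 6 such primes p <= 23 (skipping 2, 3, 5, which divide the discriminant), each new pattern first appears at: mod 7: f = (x + 6)(x^5 + 6x^4 + 3x^3 + 2x^2 + 4x + 4), pattern 5+1; mod 23: f = (x + 4)(x + 13)(x + 18)(x^3 + x + 17), pattern 3+1+1+1. No other pattern occurs in this range, so the set of observed cycle types is {5+1, 3+1+1+1}. Among the candidates above, the only group containing elements of all these cycle types is A_6 (6T15) — each of A_4 (6T4), S_4 (6T7), (C_3 x C_3) : C_4 (6T10), PSL(2,5) (6T12) lacks at least one of them. Hence G = A_6 (6T15), of order 360.

A_6, the alternating group on 6 letters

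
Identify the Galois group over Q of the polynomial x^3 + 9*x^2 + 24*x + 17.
C_3 (order 3)

The polynomial is an irreducible cubic over Q and its discriminant is 81 = 9^2, a perfect square. For an irreducible cubic, a square discriminant forces the Galois group to be A_3, the cyclic group of order 3.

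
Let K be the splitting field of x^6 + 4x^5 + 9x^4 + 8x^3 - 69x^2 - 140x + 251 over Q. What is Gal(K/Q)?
6T10: (C_3 x C_3) : C_4

The polynomial f is an irreducible sextic over Q, so G = Gal(f/Q) is one of the 16 transitive subgroups 6T1, ..., 6T16 of S_6. The discriminant of f is 564385546240000 = 23756800^2, a perfect square, so G is contained in A_6. The transitive groups of degree 6 contained in A_6 are: A_4 (6T4, order 12), S_4 (6T7, order 24), (C_3 x C_3) : C_4 (6T10, order 36), PSL(2,5) (6T12, order 60), A_6 (6T15, order 360). By Dedekind's theorem, for a prime p not dividing disc(f) the degrees of the irreducible factors of f mod p form the cycle type of an element of G. Factoring f modulo the 19 such primes p <= 79 (skipping 2, 5, 29, which divide the discriminant), each new pattern first appears at: mod 3: f = (x^2 + 2x + 2)(x^4 + 2x^3 + x + 1), pattern 4+2; mod 11: f = (x^3 + 6x^2 + 8x + 10)(x^3 + 9x^2 + 2x + 2), pattern 3+3; mod 19: f = (x + 15)(x + 17)(x^2 + 13x + 13)(x^2 + 16x + 11), pattern 2+2+1+1; mod 61: f = (x + 6)(x + 39)(x + 53)(x^3 + 28x^2 + 14x + 10), pattern 3+1+1+1. No other pattern occurs in this range, so the set of observed cycle types is {4+2, 3+3, 2+2+1+1, 3+1+1+1}. The candidates containing elements of all these cycle types are (C_3 x C_3) : C_4 (6T10) of order 36, A_6 (6T15) of order 360; the others are excluded. The observed types are precisely the cycle types that occur in (C_3 x C_3) : C_4 (6T10) (apart from the identity). Each of the other remaining candidates has further cycle types, and by the Chebotarev density theorem the matching factorization patterns would occur for a proportion of primes equal to their share of the group: A_6 (6T15) additionally contains elements of type 5+1 (144 of its 360 elements, about 40% of primes). None of the 19 primes tested shows any such pattern (for each of these groups the chance of that is below 10^-4), which rules them out. Hence G = (C_3 x C_3) : C_4 (6T10), of order 36.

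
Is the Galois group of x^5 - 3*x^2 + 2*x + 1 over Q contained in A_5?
Yes

The polynomial is irreducible of degree 5 over Q. Its discriminant is 55225 = 235^2, a perfect square. A Galois group lies in the alternating group exactly when the discriminant is a square in Q, so the Galois group (D_5) is contained in A_5.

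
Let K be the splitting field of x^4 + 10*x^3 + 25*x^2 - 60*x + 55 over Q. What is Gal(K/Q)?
The polynomial is an irreducible quartic over Q and its discriminant is 722402000, which is not a perfect square, so the Galois group is not contained in A_4. The resolvent cubic y^3 - 25*y^2 - 820*y - 3600 has exactly one rational root, so the Galois group is C_4 or D_4. The quartic becomes reducible over Q(sqrt(disc)), so the group is C_4.

C_4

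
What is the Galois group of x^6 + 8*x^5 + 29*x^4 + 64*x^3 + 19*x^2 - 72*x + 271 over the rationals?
The polynomial f is an irreducible sextic over Q, so G = Gal(f/Q) is one of the 16 transitive subgroups 6T1, ..., 6T16 of S_6. The discriminant of f is 564385546240000 = 23756800^2, a perfect square, so G is contained in A_6. The transitive groups of degree 6 contained in A_6 are: A_4 (6T4, order 12), S_4 (6T7, order 24), (C_3 x C_3) : C_4 (6T10, order 36), PSL(2,5) (6T12, order 60), A_6 (6T15, order 360). By Dedekind's theorem, for a prime p not dividing disc(f) the degrees of the irreducible factors of f mod p form the cycle type of an element of G. Factoring f modulo the 19 such primes p <= 79 (skipping 2, 5, 29, which divide the discriminant), each new pattern first appears at: mod 3: f = (x^2 + 2x + 2)(x^4 + x + 2), pattern 4+2; mod 11: f = (x^3 + 7x + 1)(x^3 + 8x^2 + 7), pattern 3+3; mod 19: f = (x + 4)(x + 6)(x^2 + 7x + 2)(x^2 + 10x + 10), pattern 2+2+1+1; mod 61: f = (x + 10)(x + 24)(x + 57)(x^3 + 39x^2 + 36x + 36), pattern 3+1+1+1. No other pattern occurs in this range, so the set of observed cycle types is {4+2, 3+3, 2+2+1+1, 3+1+1+1}. The candidates containing elements of all these cycle types are (C_3 x C_3) : C_4 (6T10) of order 36, A_6 (6T15) of order 360; the others are excluded. The observed types are precisely the cycle types that occur in (C_3 x C_3) : C_4 (6T10) (apart from the identity). Each of the other remaining candidates has further cycle types, and by the Chebotarev density theorem the matching factorization patterns would occur for a proportion of primes equal to their share of the group: A_6 (6T15) additionally contains elements of type 5+1 (144 of its 360 elements, about 40% of primes). None of the 19 primes tested shows any such pattern (for each of these groups the chance of that is below 10^-4), which rules them out. Hence G = (C_3 x C_3) : C_4 (6T10), of order 36.

(C_3 x C_3) : C_4 (also written G36+)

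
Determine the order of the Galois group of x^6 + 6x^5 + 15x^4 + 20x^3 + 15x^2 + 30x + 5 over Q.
The degree of the splitting field over Q equals the order of the Galois group, so first determine the group. The polynomial f is an irreducible sextic over Q, so G = Gal(f/Q) is one of the 16 transitive subgroups 6T1, ..., 6T16 of S_6. The discriminant of f is 746496000000 = 864000^2, a perfect square, so G is contained in A_6. The transitive groups of degree 6 contained in A_6 are: A_4 (6T4, order 12), S_4 (6T7, order 24), (C_3 x C_3) : C_4 (6T10, order 36), PSL(2,5) (6T12, order 60), A_6 (6T15, order 360). By Dedekind's theorem, for a prime p not dividing disc(f) the degrees of the irreducible factors of f mod p form the cycle type of an element of G. Factoring f modulo the 6 such primes p <= 23 (skipping 2, 3, 5, which divide the discriminant), each new pattern first appears at: mod 7: f = (x + 4)(x^5 + 2x^4 + 6x^2 + 5x + 3), pattern 5+1; mod 23: f = (x + 8)(x + 13)(x + 22)(x^3 + 9x^2 + 5x + 13), pattern 3+1+1+1. No other pattern occurs in this range, so the set of observed cycle types is {5+1, 3+1+1+1}. Among the candidates above, the only group containing elements of all these cycle types is A_6 (6T15) — each of A_4 (6T4), S_4 (6T7), (C_3 x C_3) : C_4 (6T10), PSL(2,5) (6T12) lacks at least one of them. Hence G = A_6 (6T15), of order 360. The Galois group A_6 (6T15) has order 360, so the splitting field has degree 360 over Q.

360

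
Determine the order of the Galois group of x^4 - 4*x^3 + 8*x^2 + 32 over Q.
The degree of the splitting field over Q equals the order of the Galois group, so first determine the group. The polynomial is an irreducible quartic over Q and its discriminant is 12845056 = 3584^2, a perfect square, so the Galois group is contained in A_4. The resolvent cubic y^3 - 8*y^2 - 128*y + 512 is irreducible over Q. An irreducible resolvent with square discriminant gives A_4. The Galois group A_4 (4T4) has order 12, so the splitting field has degree 12 over Q.

12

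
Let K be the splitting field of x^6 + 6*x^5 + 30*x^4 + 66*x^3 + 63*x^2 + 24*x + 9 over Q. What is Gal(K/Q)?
PGL(2,5)

The polynomial f is an irreducible sextic over Q, so G = Gal(f/Q) is one of the 16 transitive subgroups 6T1, ..., 6T16 of S_6. The discriminant of f is -5217636731328, which is not a perfect square, so G is not contained in A_6. The transitive groups of degree 6 not contained in A_6 are: C_6 (6T1, order 6), S_3 (6T2, order 6), D_6 (6T3, order 12), C_3 x S_3 (6T5, order 18), A_4 x C_2 (6T6, order 24), S_4 (6T8, order 24), S_3 x S_3 (6T9, order 36), S_4 x C_2 (6T11, order 48), (S_3 x S_3) : C_2 (6T13, order 72), PGL(2,5) (6T14, order 120), S_6 (6T16, order 720). By Dedekind's theorem, for a prime p not dividing disc(f) the degrees of the irreducible factors of f mod p form the cycle type of an element of G. Factoring f modulo the 21 such primes p <= 89 (skipping 2, 3, 7, which divide the discriminant), each new pattern first appears at: mod 5: f = (x^6 + x^5 + x^3 + 3x^2 + 4x + 4), pattern 6; mod 11: f = (x + 9)(x^5 + 8x^4 + 2x^3 + 4x^2 + 5x + 1), pattern 5+1; mod 13: f = (x + 9)(x + 11)(x^4 + 12x^3 + 3x^2 + x + 6), pattern 4+1+1; mod 23: f = (x + 11)(x + 13)(x^2 + 8x + 5)(x^2 + 20x + 16), pattern 2+2+1+1; mod 43: f = (x^3 + 8x^2 + 22x + 11)(x^3 + 41x^2 + 24x + 36), pattern 3+3; mod 61: f = (x^2 + 23x + 1)(x^2 + 47x + 43)(x^2 + 58x + 30), pattern 2+2+2. No other pattern occurs in this range, so the set of observed cycle types is {6, 5+1, 4+1+1, 2+2+1+1, 3+3, 2+2+2}. The candidates containing elements of all these cycle types are PGL(2,5) (6T14) of order 120, S_6 (6T16) of order 720; the others are excluded. The observed types are precisely the cycle types that occur in PGL(2,5) (6T14) (apart from the identity). Each of the other remaining candidates has further cycle types, and by the Chebotarev density theorem the matching factorization patterns would occur for a proportion of primes equal to their share of the group: S_6 (6T16) additionally contains elements of type 4+2, 3+2+1, 3+1+1+1, 2+1+1+1+1 (265 of its 720 elements, about 37% of primes). None of the 21 primes tested shows any such pattern (for each of these groups the chance of that is below 10^-4), which rules them out. Hence G = PGL(2,5) (6T14), of order 120.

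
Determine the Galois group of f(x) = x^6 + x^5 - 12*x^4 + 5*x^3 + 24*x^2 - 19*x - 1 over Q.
S_3, S_3 acting on 6 points

The polynomial f is an irreducible sextic over Q, so G = Gal(f/Q) is one of the 16 transitive subgroups 6T1, ..., 6T16 of S_6. The discriminant of f is 324179200, which is not a perfect square, so G is not contained in A_6. The transitive groups of degree 6 not contained in A_6 are: C_6 (6T1, order 6), S_3 (6T2, order 6), D_6 (6T3, order 12), C_3 x S_3 (6T5, order 18), A_4 x C_2 (6T6, order 24), S_4 (6T8, order 24), S_3 x S_3 (6T9, order 36), S_4 x C_2 (6T11, order 48), (S_3 x S_3) : C_2 (6T13, order 72), PGL(2,5) (6T14, order 120), S_6 (6T16, order 720). By Dedekind's theorem, for a prime p not dividing disc(f) the degrees of the irreducible factors of f mod p form the cycle type of an element of G. Factoring f modulo the 23 such primes p <= 101 (skipping 2, 5, 37, which divide the discriminant), each new pattern first appears at: mod 3: f = (x^3 + 2x + 1)(x^3 + x^2 + x + 2), pattern 3+3; mod 13: f = (x^2 + 6)(x^2 + 7x + 4)(x^2 + 7x + 7), pattern 2+2+2; mod 67: f = (x + 2)(x + 7)(x + 21)(x + 24)(x + 27)(x + 54), pattern 1+1+1+1+1+1. No other pattern occurs in this range, so the set of observed cycle types is {3+3, 2+2+2, 1+1+1+1+1+1}. The candidates containing elements of all these cycle types are C_6 (6T1) of order 6, S_3 (6T2) of order 6, D_6 (6T3) of order 12, C_3 x S_3 (6T5) of order 18, A_4 x C_2 (6T6) of order 24, S_4 (6T8) of order 24, S_3 x S_3 (6T9) of order 36, S_4 x C_2 (6T11) of order 48, (S_3 x S_3) : C_2 (6T13) of order 72, PGL(2,5) (6T14) of order 120, S_6 (6T16) of order 720; the others are excluded. The observed types are precisely the cycle types that occur in S_3 (6T2). Each of the other remaining candidates has further cycle types, and by the Chebotarev density theorem the matching factorization patterns would occur for a proportion of primes equal to their share of the group: C_6 (6T1) additionally contains elements of type 6 (2 of its 6 elements, about 33% of primes); D_6 (6T3) additionally contains elements of type 6, 2+2+1+1 (5 of its 12 elements, about 42% of primes); C_3 x S_3 (6T5) additionally contains elements of type 6, 3+1+1+1 (10 of its 18 elements, about 56% of primes); A_4 x C_2 (6T6) additionally contains elements of type 6, 2+2+1+1, 2+1+1+1+1 (14 of its 24 elements, about 58% of primes); S_4 (6T8) additionally contains elements of type 4+1+1, 2+2+1+1 (9 of its 24 elements, about 38% of primes); S_3 x S_3 (6T9) additionally contains elements of type 6, 3+1+1+1, 2+2+1+1 (25 of its 36 elements, about 69% of primes); S_4 x C_2 (6T11) additionally contains elements of type 6, 4+2, 4+1+1, 2+2+1+1, 2+1+1+1+1 (32 of its 48 elements, about 67% of primes); (S_3 x S_3) : C_2 (6T13) additionally contains elements of type 6, 4+2, 3+2+1, 3+1+1+1, 2+2+1+1, 2+1+1+1+1 (61 of its 72 elements, about 85% of primes); PGL(2,5) (6T14) additionally contains elements of type 6, 5+1, 4+1+1, 2+2+1+1 (89 of its 120 elements, about 74% of primes); S_6 (6T16) additionally contains elements of type 6, 5+1, 4+2, 4+1+1, 3+2+1, 3+1+1+1, 2+2+1+1, 2+1+1+1+1 (664 of its 720 elements, about 92% of primes). None of the 23 primes tested shows any such pattern (for each of these groups the chance of that is below 10^-4), which rules them out. Hence G = S_3 (6T2), of order 6.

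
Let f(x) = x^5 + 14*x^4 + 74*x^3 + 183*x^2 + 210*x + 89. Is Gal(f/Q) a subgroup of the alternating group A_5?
The polynomial is irreducible of degree 5 over Q. Its discriminant is 14641 = 121^2, a perfect square. A Galois group lies in the alternating group exactly when the discriminant is a square in Q, so the Galois group (C_5) is contained in A_5.

Yes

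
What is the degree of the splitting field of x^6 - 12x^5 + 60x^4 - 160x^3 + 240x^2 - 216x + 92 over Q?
The degree of the splitting field over Q equals the order of the Galois group, so first determine the group. The polynomial f is an irreducible sextic over Q, so G = Gal(f/Q) is one of the 16 transitive subgroups 6T1, ..., 6T16 of S_6. The discriminant of f is 746496000000 = 864000^2, a perfect square, so G is contained in A_6. The transitive groups of degree 6 contained in A_6 are: A_4 (6T4, order 12), S_4 (6T7, order 24), (C_3 x C_3) : C_4 (6T10, order 36), PSL(2,5) (6T12, order 60), A_6 (6T15, order 360). By Dedekind's theorem, for a prime p not dividing disc(f) the degrees of the irreducible factors of f mod p form the cycle type of an element of G. Factoring f modulo the 6 such primes p <= 23 (skipping 2, 3, 5, which divide the discriminant), each new pattern first appears at: mod 7: f = (x + 2)(x^5 + 4x^3 + 2x + 4), pattern 5+1; mod 23: f = (x)(x + 9)(x + 14)(x^3 + 11x^2 + 3x + 18), pattern 3+1+1+1. No other pattern occurs in this range, so the set of observed cycle types is {5+1, 3+1+1+1}. Among the candidates above, the only group containing elements of all these cycle types is A_6 (6T15) — each of A_4 (6T4), S_4 (6T7), (C_3 x C_3) : C_4 (6T10), PSL(2,5) (6T12) lacks at least one of them. Hence G = A_6 (6T15), of order 360. The Galois group A_6 (6T15) has order 360, so the splitting field has degree 360 over Q.

360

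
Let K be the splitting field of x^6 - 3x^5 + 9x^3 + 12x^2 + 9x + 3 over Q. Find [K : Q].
The degree of the splitting field over Q equals the order of the Galois group, so first determine the group. The polynomial f is an irreducible sextic over Q, so G = Gal(f/Q) is one of the 16 transitive subgroups 6T1, ..., 6T16 of S_6. The discriminant of f is -67744512, which is not a perfect square, so G is not contained in A_6. The transitive groups of degree 6 not contained in A_6 are: C_6 (6T1, order 6), S_3 (6T2, order 6), D_6 (6T3, order 12), C_3 x S_3 (6T5, order 18), A_4 x C_2 (6T6, order 24), S_4 (6T8, order 24), S_3 x S_3 (6T9, order 36), S_4 x C_2 (6T11, order 48), (S_3 x S_3) : C_2 (6T13, order 72), PGL(2,5) (6T14, order 120), S_6 (6T16, order 720). By Dedekind's theorem, for a prime p not dividing disc(f) the degrees of the irreducible factors of f mod p form the cycle type of an element of G. Factoring f modulo the 23 such primes p <= 101 (skipping 2, 3, 11, which divide the discriminant), each new pattern first appears at: mod 5: f = (x^2 + 3)(x^2 + 3x + 3)(x^2 + 4x + 2), pattern 2+2+2; mod 7: f = (x^3 + x^2 + 6x + 5)(x^3 + 3x^2 + 5x + 2), pattern 3+3; mod 31: f = (x + 13)(x + 14)(x + 16)(x + 23)(x + 25)(x + 30), pattern 1+1+1+1+1+1. No other pattern occurs in this range, so the set of observed cycle types is {2+2+2, 3+3, 1+1+1+1+1+1}. The candidates containing elements of all these cycle types are C_6 (6T1) of order 6, S_3 (6T2) of order 6, D_6 (6T3) of order 12, C_3 x S_3 (6T5) of order 18, A_4 x C_2 (6T6) of order 24, S_4 (6T8) of order 24, S_3 x S_3 (6T9) of order 36, S_4 x C_2 (6T11) of order 48, (S_3 x S_3) : C_2 (6T13) of order 72, PGL(2,5) (6T14) of order 120, S_6 (6T16) of order 720; the others are excluded. The observed types are precisely the cycle types that occur in S_3 (6T2). Each of the other remaining candidates has further cycle types, and by the Chebotarev density theorem the matching factorization patterns would occur for a proportion of primes equal to their share of the group: C_6 (6T1) additionally contains elements of type 6 (2 of its 6 elements, about 33% of primes); D_6 (6T3) additionally contains elements of type 6, 2+2+1+1 (5 of its 12 elements, about 42% of primes); C_3 x S_3 (6T5) additionally contains elements of type 6, 3+1+1+1 (10 of its 18 elements, about 56% of primes); A_4 x C_2 (6T6) additionally contains elements of type 6, 2+2+1+1, 2+1+1+1+1 (14 of its 24 elements, about 58% of primes); S_4 (6T8) additionally contains elements of type 4+1+1, 2+2+1+1 (9 of its 24 elements, about 38% of primes); S_3 x S_3 (6T9) additionally contains elements of type 6, 3+1+1+1, 2+2+1+1 (25 of its 36 elements, about 69% of primes); S_4 x C_2 (6T11) additionally contains elements of type 6, 4+2, 4+1+1, 2+2+1+1, 2+1+1+1+1 (32 of its 48 elements, about 67% of primes); (S_3 x S_3) : C_2 (6T13) additionally contains elements of type 6, 4+2, 3+2+1, 3+1+1+1, 2+2+1+1, 2+1+1+1+1 (61 of its 72 elements, about 85% of primes); PGL(2,5) (6T14) additionally contains elements of type 6, 5+1, 4+1+1, 2+2+1+1 (89 of its 120 elements, about 74% of primes); S_6 (6T16) additionally contains elements of type 6, 5+1, 4+2, 4+1+1, 3+2+1, 3+1+1+1, 2+2+1+1, 2+1+1+1+1 (664 of its 720 elements, about 92% of primes). None of the 23 primes tested shows any such pattern (for each of these groups the chance of that is below 10^-4), which rules them out. Hence G = S_3 (6T2), of order 6. The Galois group S_3 (6T2) has order 6, so the splitting field has degree 6 over Q.

6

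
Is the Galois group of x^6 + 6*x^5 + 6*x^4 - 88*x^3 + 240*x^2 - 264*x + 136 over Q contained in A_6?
No

The polynomial is irreducible of degree 6 over Q. Its discriminant is -8075618666938368, which is not a perfect square. A Galois group lies in the alternating group exactly when the discriminant is a square in Q, so the Galois group (PGL(2,5)) is not contained in A_6.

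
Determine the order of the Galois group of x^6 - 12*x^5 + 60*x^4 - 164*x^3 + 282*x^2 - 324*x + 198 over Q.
12

The degree of the splitting field over Q equals the order of the Galois group, so first determine the group. The polynomial f is an irreducible sextic over Q, so G = Gal(f/Q) is one of the 16 transitive subgroups 6T1, ..., 6T16 of S_6. The discriminant of f is -37744330752, which is not a perfect square, so G is not contained in A_6. The transitive groups of degree 6 not contained in A_6 are: C_6 (6T1, order 6), S_3 (6T2, order 6), D_6 (6T3, order 12), C_3 x S_3 (6T5, order 18), A_4 x C_2 (6T6, order 24), S_4 (6T8, order 24), S_3 x S_3 (6T9, order 36), S_4 x C_2 (6T11, order 48), (S_3 x S_3) : C_2 (6T13, order 72), PGL(2,5) (6T14, order 120), S_6 (6T16, order 720). By Dedekind's theorem, for a prime p not dividing disc(f) the degrees of the irreducible factors of f mod p form the cycle type of an element of G. Factoring f modulo the 79 such primes p <= 421 (skipping 2, 3, 53, which divide the discriminant), each new pattern first appears at: mod 5: f = (x^2 + 3)(x^2 + x + 2)(x^2 + 2x + 3), pattern 2+2+2; mod 7: f = (x^6 + 2x^5 + 4x^4 + 4x^3 + 2x^2 + 5x + 2), pattern 6; mod 11: f = (x)(x + 4)(x^2 + x + 6)(x^2 + 5x + 3), pattern 2+2+1+1; mod 19: f = (x^3 + 13x^2 + 11x + 5)(x^3 + 13x^2 + 13x + 13), pattern 3+3; mod 43: f = (x + 3)(x + 4)(x + 10)(x + 30)(x + 31)(x + 39), pattern 1+1+1+1+1+1. No other pattern occurs in this range, so the set of observed cycle types is {2+2+2, 6, 2+2+1+1, 3+3, 1+1+1+1+1+1}. The candidates containing elements of all these cycle types are D_6 (6T3) of order 12, A_4 x C_2 (6T6) of order 24, S_3 x S_3 (6T9) of order 36, S_4 x C_2 (6T11) of order 48, (S_3 x S_3) : C_2 (6T13) of order 72, PGL(2,5) (6T14) of order 120, S_6 (6T16) of order 720; the others are excluded. The observed types are precisely the cycle types that occur in D_6 (6T3). Each of the other remaining candidates has further cycle types, and by the Chebotarev density theorem the matching factorization patterns would occur for a proportion of primes equal to their share of the group: A_4 x C_2 (6T6) additionally contains elements of type 2+1+1+1+1 (3 of its 24 elements, about 12% of primes); S_3 x S_3 (6T9) additionally contains elements of type 3+1+1+1 (4 of its 36 elements, about 11% of primes); S_4 x C_2 (6T11) additionally contains elements of type 4+2, 4+1+1, 2+1+1+1+1 (15 of its 48 elements, about 31% of primes); (S_3 x S_3) : C_2 (6T13) additionally contains elements of type 4+2, 3+2+1, 3+1+1+1, 2+1+1+1+1 (40 of its 72 elements, about 56% of primes); PGL(2,5) (6T14) additionally contains elements of type 5+1, 4+1+1 (54 of its 120 elements, about 45% of primes); S_6 (6T16) additionally contains elements of type 5+1, 4+2, 4+1+1, 3+2+1, 3+1+1+1, 2+1+1+1+1 (499 of its 720 elements, about 69% of primes). None of the 79 primes tested shows any such pattern (for each of these groups the chance of that is below 10^-4), which rules them out. Hence G = D_6 (6T3), of order 12. The Galois group D_6 (6T3) has order 12, so the splitting field has degree 12 over Q.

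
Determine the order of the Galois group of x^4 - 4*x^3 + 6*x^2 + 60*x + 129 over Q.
12

The degree of the splitting field over Q equals the order of the Galois group, so first determine the group. The polynomial is an irreducible quartic over Q and its discriminant is 1358954496 = 36864^2, a perfect square, so the Galois group is contained in A_4. The resolvent cubic y^3 - 6*y^2 - 756*y - 2568 is irreducible over Q. An irreducible resolvent with square discriminant gives A_4. The Galois group A_4 (4T4) has order 12, so the splitting field has degree 12 over Q.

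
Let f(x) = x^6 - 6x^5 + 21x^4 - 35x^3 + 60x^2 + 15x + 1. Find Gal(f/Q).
The polynomial f is an irreducible sextic over Q, so G = Gal(f/Q) is one of the 16 transitive subgroups 6T1, ..., 6T16 of S_6. The discriminant of f is -1691782213203, which is not a perfect square, so G is not contained in A_6. The transitive groups of degree 6 not contained in A_6 are: C_6 (6T1, order 6), S_3 (6T2, order 6), D_6 (6T3, order 12), C_3 x S_3 (6T5, order 18), A_4 x C_2 (6T6, order 24), S_4 (6T8, order 24), S_3 x S_3 (6T9, order 36), S_4 x C_2 (6T11, order 48), (S_3 x S_3) : C_2 (6T13, order 72), PGL(2,5) (6T14, order 120), S_6 (6T16, order 720). By Dedekind's theorem, for a prime p not dividing disc(f) the degrees of the irreducible factors of f mod p form the cycle type of an element of G. Factoring f modulo the 37 such primes p <= 173 (skipping 3, 73, 127, which divide the discriminant), each new pattern first appears at: mod 2: f = (x^6 + x^4 + x^3 + x + 1), pattern 6; mod 7: f = (x^3 + 4x^2 + 3)(x^3 + 4x^2 + 5x + 5), pattern 3+3; mod 17: f = (x^2 + 5x + 13)(x^2 + 9x + 4)(x^2 + 14x + 1), pattern 2+2+2; mod 19: f = (x + 2)(x + 8)(x + 13)(x + 14)(x + 15)(x + 18), pattern 1+1+1+1+1+1. No other pattern occurs in this range, so the set of observed cycle types is {6, 3+3, 2+2+2, 1+1+1+1+1+1}. The candidates containing elements of all these cycle types are C_6 (6T1) of order 6, D_6 (6T3) of order 12, C_3 x S_3 (6T5) of order 18, A_4 x C_2 (6T6) of order 24, S_3 x S_3 (6T9) of order 36, S_4 x C_2 (6T11) of order 48, (S_3 x S_3) : C_2 (6T13) of order 72, PGL(2,5) (6T14) of order 120, S_6 (6T16) of order 720; the others are excluded. The observed types are precisely the cycle types that occur in C_6 (6T1). Each of the other remaining candidates has further cycle types, and by the Chebotarev density theorem the matching factorization patterns would occur for a proportion of primes equal to their share of the group: D_6 (6T3) additionally contains elements of type 2+2+1+1 (3 of its 12 elements, about 25% of primes); C_3 x S_3 (6T5) additionally contains elements of type 3+1+1+1 (4 of its 18 elements, about 22% of primes); A_4 x C_2 (6T6) additionally contains elements of type 2+2+1+1, 2+1+1+1+1 (6 of its 24 elements, about 25% of primes); S_3 x S_3 (6T9) additionally contains elements of type 3+1+1+1, 2+2+1+1 (13 of its 36 elements, about 36% of primes); S_4 x C_2 (6T11) additionally contains elements of type 4+2, 4+1+1, 2+2+1+1, 2+1+1+1+1 (24 of its 48 elements, about 50% of primes); (S_3 x S_3) : C_2 (6T13) additionally contains elements of type 4+2, 3+2+1, 3+1+1+1, 2+2+1+1, 2+1+1+1+1 (49 of its 72 elements, about 68% of primes); PGL(2,5) (6T14) additionally contains elements of type 5+1, 4+1+1, 2+2+1+1 (69 of its 120 elements, about 58% of primes); S_6 (6T16) additionally contains elements of type 5+1, 4+2, 4+1+1, 3+2+1, 3+1+1+1, 2+2+1+1, 2+1+1+1+1 (544 of its 720 elements, about 76% of primes). None of the 37 primes tested shows any such pattern (for each of these groups the chance of that is below 10^-4), which rules them out. Hence G = C_6 (6T1), of order 6.

C_6, the cyclic group of order 6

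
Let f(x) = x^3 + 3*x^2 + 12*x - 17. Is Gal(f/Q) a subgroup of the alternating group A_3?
No

The polynomial is irreducible of degree 3 over Q. Its discriminant is -22599, which is not a perfect square. A Galois group lies in the alternating group exactly when the discriminant is a square in Q, so the Galois group (S_3) is not contained in A_3.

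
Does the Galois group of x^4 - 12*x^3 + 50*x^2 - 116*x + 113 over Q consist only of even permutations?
The polynomial is irreducible of degree 4 over Q. Its discriminant is -18874368, which is not a perfect square. A Galois group lies in the alternating group exactly when the discriminant is a square in Q, so the Galois group (D_4) is not contained in A_4.

No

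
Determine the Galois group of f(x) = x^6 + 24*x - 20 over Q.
The polynomial f is an irreducible sextic over Q, so G = Gal(f/Q) is one of the 16 transitive subgroups 6T1, ..., 6T16 of S_6. The discriminant of f is 746496000000 = 864000^2, a perfect square, so G is contained in A_6. The transitive groups of degree 6 contained in A_6 are: A_4 (6T4, order 12), S_4 (6T7, order 24), (C_3 x C_3) : C_4 (6T10, order 36), PSL(2,5) (6T12, order 60), A_6 (6T15, order 360). By Dedekind's theorem, for a prime p not dividing disc(f) the degrees of the irreducible factors of f mod p form the cycle type of an element of G. Factoring f modulo the 6 such primes p <= 23 (skipping 2, 3, 5, which divide the discriminant), each new pattern first appears at: mod 7: f = (x + 3)(x^5 + 4x^4 + 2x^3 + x^2 + 4x + 5), pattern 5+1; mod 23: f = (x + 7)(x + 12)(x + 21)(x^3 + 6x^2 + 13x + 16), pattern 3+1+1+1. No other pattern occurs in this range, so the set of observed cycle types is {5+1, 3+1+1+1}. Among the candidates above, the only group containing elements of all these cycle types is A_6 (6T15) — each of A_4 (6T4), S_4 (6T7), (C_3 x C_3) : C_4 (6T10), PSL(2,5) (6T12) lacks at least one of them. Hence G = A_6 (6T15), of order 360.

A_6 (order 360)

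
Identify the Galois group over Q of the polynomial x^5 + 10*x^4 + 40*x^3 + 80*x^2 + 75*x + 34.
The polynomial f is an irreducible quintic over Q, so G = Gal(f/Q) is a transitive subgroup of S_5: one of C_5 (5T1, order 5), D_5 (5T2, order 10), F_20 (5T3, order 20), A_5 (5T4, order 60) or S_5 (5T5, order 120). The discriminant of f is 64000000 = 8000^2, a perfect square, so G is contained in A_5. The transitive groups of degree 5 contained in A_5 are: C_5 (5T1, order 5), D_5 (5T2, order 10), A_5 (5T4, order 60). By Dedekind's theorem, for a prime p not dividing disc(f) the degrees of the irreducible factors of f mod p form the cycle type of an element of G. Factoring f modulo the 23 such primes p <= 97 (skipping 2, 5, which divide the discriminant), each new pattern first appears at: mod 3: f = (x + 2)(x^2 + 1)(x^2 + 2x + 2), pattern 2+2+1; mod 7: f = (x^5 + 3x^4 + 5x^3 + 3x^2 + 5x + 6), pattern 5. No other pattern occurs in this range, so the set of observed cycle types is {2+2+1, 5}. The candidates containing elements of all these cycle types are D_5 (5T2) of order 10, A_5 (5T4) of order 60; the others are excluded. The observed types are precisely the cycle types that occur in D_5 (5T2) (apart from the identity). Each of the other remaining candidates has further cycle types, and by the Chebotarev density theorem the matching factorization patterns would occur for a proportion of primes equal to their share of the group: A_5 (5T4) additionally contains elements of type 3+1+1 (20 of its 60 elements, about 33% of primes). None of the 23 primes tested shows any such pattern (for each of these groups the chance of that is below 10^-4), which rules them out. Hence G = D_5 (5T2), of order 10.

D_5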